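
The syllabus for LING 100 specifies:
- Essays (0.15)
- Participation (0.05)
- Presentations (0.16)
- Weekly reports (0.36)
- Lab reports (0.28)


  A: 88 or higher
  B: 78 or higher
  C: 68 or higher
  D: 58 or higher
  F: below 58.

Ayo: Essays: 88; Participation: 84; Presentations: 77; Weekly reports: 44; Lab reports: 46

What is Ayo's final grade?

D

Weighted total:
  Essays 88 × 0.15 = 13.2
  Participation 84 × 0.05 = 4.2
  Presentations 77 × 0.16 = 12.32
  Weekly reports 44 × 0.36 = 15.84
  Lab reports 46 × 0.28 = 12.88
Sum = 58.44
58.44 is ≥ 58 and < 68 → D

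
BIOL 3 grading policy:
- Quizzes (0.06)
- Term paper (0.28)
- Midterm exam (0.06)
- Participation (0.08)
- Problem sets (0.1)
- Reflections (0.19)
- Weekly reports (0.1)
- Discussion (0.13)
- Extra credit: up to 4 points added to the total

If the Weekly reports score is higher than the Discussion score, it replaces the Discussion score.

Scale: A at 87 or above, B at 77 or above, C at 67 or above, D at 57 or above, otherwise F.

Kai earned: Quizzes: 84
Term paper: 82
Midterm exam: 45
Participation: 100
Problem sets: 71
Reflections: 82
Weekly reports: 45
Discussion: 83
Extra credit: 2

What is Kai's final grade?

B

Weekly reports (45) ≤ Discussion (83), so Discussion stays at 83.
Weighted total:
  Quizzes 84 × 0.06 = 5.04
  Term paper 82 × 0.28 = 22.96
  Midterm exam 45 × 0.06 = 2.7
  Participation 100 × 0.08 = 8
  Problem sets 71 × 0.1 = 7.1
  Reflections 82 × 0.19 = 15.58
  Weekly reports 45 × 0.1 = 4.5
  Discussion 83 × 0.13 = 10.79
Sum = 76.67
Extra credit: 76.67 + 2 = 78.67
78.67 is ≥ 77 and < 87 → B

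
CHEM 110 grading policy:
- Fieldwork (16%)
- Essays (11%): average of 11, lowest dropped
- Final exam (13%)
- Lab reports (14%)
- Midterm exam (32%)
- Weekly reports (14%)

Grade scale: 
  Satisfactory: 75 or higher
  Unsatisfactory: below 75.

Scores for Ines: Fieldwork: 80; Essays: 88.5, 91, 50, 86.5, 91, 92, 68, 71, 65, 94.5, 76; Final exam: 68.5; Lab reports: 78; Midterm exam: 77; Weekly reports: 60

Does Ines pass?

Essays: drop 50 → average of remaining 10 = 823.5/10 = 82.35
Weighted total:
  Fieldwork 80 × 0.16 = 12.8
  Essays 82.35 × 0.11 = 9.0585
  Final exam 68.5 × 0.13 = 8.905
  Lab reports 78 × 0.14 = 10.92
  Midterm exam 77 × 0.32 = 24.64
  Weekly reports 60 × 0.14 = 8.4
Sum = 74.7235
74.7235 < 75 → Unsatisfactory

Unsatisfactory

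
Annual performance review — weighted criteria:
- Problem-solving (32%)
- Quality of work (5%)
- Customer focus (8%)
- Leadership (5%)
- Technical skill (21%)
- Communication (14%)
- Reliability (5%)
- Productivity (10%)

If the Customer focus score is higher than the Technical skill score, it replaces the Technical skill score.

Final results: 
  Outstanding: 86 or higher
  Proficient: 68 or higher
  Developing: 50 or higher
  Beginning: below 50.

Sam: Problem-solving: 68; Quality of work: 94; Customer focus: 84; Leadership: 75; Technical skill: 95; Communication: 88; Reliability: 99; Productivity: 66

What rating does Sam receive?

Proficient

Customer focus (84) ≤ Technical skill (95), so Technical skill stays at 95.
Weighted total:
  Problem-solving 68 × 0.32 = 21.76
  Quality of work 94 × 0.05 = 4.7
  Customer focus 84 × 0.08 = 6.72
  Leadership 75 × 0.05 = 3.75
  Technical skill 95 × 0.21 = 19.95
  Communication 88 × 0.14 = 12.32
  Reliability 99 × 0.05 = 4.95
  Productivity 66 × 0.1 = 6.6
Sum = 80.75
80.75 is ≥ 68 and < 86 → Proficient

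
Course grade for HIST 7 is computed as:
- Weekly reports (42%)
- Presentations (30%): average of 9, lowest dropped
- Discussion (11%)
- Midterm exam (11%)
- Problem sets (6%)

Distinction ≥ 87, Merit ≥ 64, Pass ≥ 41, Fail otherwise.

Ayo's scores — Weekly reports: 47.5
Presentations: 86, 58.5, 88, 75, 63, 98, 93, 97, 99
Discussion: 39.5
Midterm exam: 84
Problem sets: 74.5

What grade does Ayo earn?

Merit

Presentations: drop 58.5 → average of remaining 8 = 699/8 = 87.375
Weighted total:
  Weekly reports 47.5 × 0.42 = 19.95
  Presentations 87.375 × 0.3 = 26.2125
  Discussion 39.5 × 0.11 = 4.345
  Midterm exam 84 × 0.11 = 9.24
  Problem sets 74.5 × 0.06 = 4.47
Sum = 64.2175
64.2175 is ≥ 64 and < 87 → Merit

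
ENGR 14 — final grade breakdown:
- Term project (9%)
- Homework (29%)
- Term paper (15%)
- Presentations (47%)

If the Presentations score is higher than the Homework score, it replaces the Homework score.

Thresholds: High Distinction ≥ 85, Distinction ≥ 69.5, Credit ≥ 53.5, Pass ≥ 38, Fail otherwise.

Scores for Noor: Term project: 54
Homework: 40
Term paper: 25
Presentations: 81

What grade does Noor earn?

Presentations (81) > Homework (40), so Homework counts as 81.
Weighted total:
  Term project 54 × 0.09 = 4.86
  Homework 81 × 0.29 = 23.49
  Term paper 25 × 0.15 = 3.75
  Presentations 81 × 0.47 = 38.07
Sum = 70.17
70.17 is ≥ 69.5 and < 85 → Distinction

Distinction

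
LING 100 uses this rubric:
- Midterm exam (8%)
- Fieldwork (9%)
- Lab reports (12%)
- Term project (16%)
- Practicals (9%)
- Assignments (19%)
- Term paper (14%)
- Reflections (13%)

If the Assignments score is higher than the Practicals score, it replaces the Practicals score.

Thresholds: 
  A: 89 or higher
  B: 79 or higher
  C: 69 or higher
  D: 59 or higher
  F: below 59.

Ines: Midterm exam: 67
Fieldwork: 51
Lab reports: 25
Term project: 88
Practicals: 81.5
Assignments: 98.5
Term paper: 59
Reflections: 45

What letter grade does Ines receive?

D

Assignments (98.5) > Practicals (81.5), so Practicals counts as 98.5.
Weighted total:
  Midterm exam 67 × 0.08 = 5.36
  Fieldwork 51 × 0.09 = 4.59
  Lab reports 25 × 0.12 = 3
  Term project 88 × 0.16 = 14.08
  Practicals 98.5 × 0.09 = 8.865
  Assignments 98.5 × 0.19 = 18.715
  Term paper 59 × 0.14 = 8.26
  Reflections 45 × 0.13 = 5.85
Sum = 68.72
68.72 is ≥ 59 and < 69 → D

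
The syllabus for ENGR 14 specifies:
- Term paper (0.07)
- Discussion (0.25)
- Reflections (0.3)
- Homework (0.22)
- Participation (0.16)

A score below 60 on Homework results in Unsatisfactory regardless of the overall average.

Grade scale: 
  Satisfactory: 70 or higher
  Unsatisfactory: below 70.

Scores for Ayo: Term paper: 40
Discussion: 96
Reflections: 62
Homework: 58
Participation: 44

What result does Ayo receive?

Homework score 58 < 60: minimum not met.
Weighted total:
  Term paper 40 × 0.07 = 2.8
  Discussion 96 × 0.25 = 24
  Reflections 62 × 0.3 = 18.6
  Homework 58 × 0.22 = 12.76
  Participation 44 × 0.16 = 7.04
Sum = 65.2
Because the Homework minimum was not met, the result is Unsatisfactory.

Unsatisfactory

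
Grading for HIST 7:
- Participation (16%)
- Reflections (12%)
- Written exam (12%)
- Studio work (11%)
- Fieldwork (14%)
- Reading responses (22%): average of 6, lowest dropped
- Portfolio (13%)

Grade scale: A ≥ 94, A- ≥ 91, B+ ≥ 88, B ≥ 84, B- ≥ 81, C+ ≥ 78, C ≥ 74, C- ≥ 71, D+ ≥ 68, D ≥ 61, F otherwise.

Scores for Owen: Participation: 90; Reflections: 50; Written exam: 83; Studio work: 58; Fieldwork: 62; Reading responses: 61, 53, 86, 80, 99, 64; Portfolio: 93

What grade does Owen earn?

Reading responses: drop 53 → average of remaining 5 = 390/5 = 78
Weighted total:
  Participation 90 × 0.16 = 14.4
  Reflections 50 × 0.12 = 6
  Written exam 83 × 0.12 = 9.96
  Studio work 58 × 0.11 = 6.38
  Fieldwork 62 × 0.14 = 8.68
  Reading responses 78 × 0.22 = 17.16
  Portfolio 93 × 0.13 = 12.09
Sum = 74.67
74.67 is ≥ 74 and < 78 → C

C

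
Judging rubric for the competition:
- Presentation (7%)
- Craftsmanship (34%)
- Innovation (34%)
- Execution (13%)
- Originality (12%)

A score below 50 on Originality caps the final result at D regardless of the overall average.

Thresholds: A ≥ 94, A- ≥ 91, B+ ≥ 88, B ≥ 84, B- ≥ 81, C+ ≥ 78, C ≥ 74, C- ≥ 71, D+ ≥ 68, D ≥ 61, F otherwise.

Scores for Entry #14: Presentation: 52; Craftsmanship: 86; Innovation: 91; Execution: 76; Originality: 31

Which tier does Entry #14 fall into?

D

Originality score 31 < 50: minimum not met.
Weighted total:
  Presentation 52 × 0.07 = 3.64
  Craftsmanship 86 × 0.34 = 29.24
  Innovation 91 × 0.34 = 30.94
  Execution 76 × 0.13 = 9.88
  Originality 31 × 0.12 = 3.72
Sum = 77.42
77.42 would be C; cap at D applies → D.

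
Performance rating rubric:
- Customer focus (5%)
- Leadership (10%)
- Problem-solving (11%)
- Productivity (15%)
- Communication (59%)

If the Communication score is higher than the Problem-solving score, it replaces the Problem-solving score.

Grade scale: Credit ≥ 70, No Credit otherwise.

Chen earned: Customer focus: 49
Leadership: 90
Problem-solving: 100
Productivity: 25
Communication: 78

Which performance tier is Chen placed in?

Communication (78) ≤ Problem-solving (100), so Problem-solving stays at 100.
Weighted total:
  Customer focus 49 × 0.05 = 2.45
  Leadership 90 × 0.1 = 9
  Problem-solving 100 × 0.11 = 11
  Productivity 25 × 0.15 = 3.75
  Communication 78 × 0.59 = 46.02
Sum = 72.22
72.22 ≥ 70 → Credit

Credit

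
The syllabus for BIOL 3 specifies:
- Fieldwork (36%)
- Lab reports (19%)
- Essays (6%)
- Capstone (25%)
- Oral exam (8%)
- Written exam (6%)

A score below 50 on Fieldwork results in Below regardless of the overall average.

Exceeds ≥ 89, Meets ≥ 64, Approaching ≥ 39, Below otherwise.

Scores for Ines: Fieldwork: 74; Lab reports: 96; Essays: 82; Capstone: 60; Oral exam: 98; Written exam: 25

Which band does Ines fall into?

Fieldwork score 74 ≥ 50: minimum met.
Weighted total:
  Fieldwork 74 × 0.36 = 26.64
  Lab reports 96 × 0.19 = 18.24
  Essays 82 × 0.06 = 4.92
  Capstone 60 × 0.25 = 15
  Oral exam 98 × 0.08 = 7.84
  Written exam 25 × 0.06 = 1.5
Sum = 74.14
74.14 is ≥ 64 and < 89 → Meets

Meets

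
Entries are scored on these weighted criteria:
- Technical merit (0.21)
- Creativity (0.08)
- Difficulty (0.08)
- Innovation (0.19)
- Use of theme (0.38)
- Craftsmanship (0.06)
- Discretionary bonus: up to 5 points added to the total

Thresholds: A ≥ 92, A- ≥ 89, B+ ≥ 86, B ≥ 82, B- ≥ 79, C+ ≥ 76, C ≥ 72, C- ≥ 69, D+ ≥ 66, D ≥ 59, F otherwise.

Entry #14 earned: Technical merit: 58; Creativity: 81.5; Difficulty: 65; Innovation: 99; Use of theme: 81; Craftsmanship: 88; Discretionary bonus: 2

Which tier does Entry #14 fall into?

B-

Weighted total:
  Technical merit 58 × 0.21 = 12.18
  Creativity 81.5 × 0.08 = 6.52
  Difficulty 65 × 0.08 = 5.2
  Innovation 99 × 0.19 = 18.81
  Use of theme 81 × 0.38 = 30.78
  Craftsmanship 88 × 0.06 = 5.28
Sum = 78.77
Discretionary bonus: 78.77 + 2 = 80.77
80.77 is ≥ 79 and < 82 → B-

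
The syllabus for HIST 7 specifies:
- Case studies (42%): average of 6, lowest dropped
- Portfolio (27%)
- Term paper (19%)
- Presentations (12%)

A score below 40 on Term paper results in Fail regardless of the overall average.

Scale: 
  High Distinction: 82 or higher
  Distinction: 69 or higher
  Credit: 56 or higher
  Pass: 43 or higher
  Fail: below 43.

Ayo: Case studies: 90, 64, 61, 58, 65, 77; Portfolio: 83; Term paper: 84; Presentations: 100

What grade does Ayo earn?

Distinction

Case studies: drop 58 → average of remaining 5 = 357/5 = 71.4
Term paper score 84 ≥ 40: minimum met.
Weighted total:
  Case studies 71.4 × 0.42 = 29.988
  Portfolio 83 × 0.27 = 22.41
  Term paper 84 × 0.19 = 15.96
  Presentations 100 × 0.12 = 12
Sum = 80.358
80.358 is ≥ 69 and < 82 → Distinction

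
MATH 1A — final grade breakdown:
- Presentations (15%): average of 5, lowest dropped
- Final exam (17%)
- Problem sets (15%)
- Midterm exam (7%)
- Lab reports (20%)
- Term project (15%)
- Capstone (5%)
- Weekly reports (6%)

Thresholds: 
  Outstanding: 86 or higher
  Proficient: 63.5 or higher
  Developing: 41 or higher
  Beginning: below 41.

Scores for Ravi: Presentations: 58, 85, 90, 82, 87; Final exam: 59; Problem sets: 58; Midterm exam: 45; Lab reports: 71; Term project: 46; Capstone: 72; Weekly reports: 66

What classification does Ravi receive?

Developing

Presentations: drop 58 → average of remaining 4 = 344/4 = 86
Weighted total:
  Presentations 86 × 0.15 = 12.9
  Final exam 59 × 0.17 = 10.03
  Problem sets 58 × 0.15 = 8.7
  Midterm exam 45 × 0.07 = 3.15
  Lab reports 71 × 0.2 = 14.2
  Term project 46 × 0.15 = 6.9
  Capstone 72 × 0.05 = 3.6
  Weekly reports 66 × 0.06 = 3.96
Sum = 63.44
63.44 is ≥ 41 and < 63.5 → Developing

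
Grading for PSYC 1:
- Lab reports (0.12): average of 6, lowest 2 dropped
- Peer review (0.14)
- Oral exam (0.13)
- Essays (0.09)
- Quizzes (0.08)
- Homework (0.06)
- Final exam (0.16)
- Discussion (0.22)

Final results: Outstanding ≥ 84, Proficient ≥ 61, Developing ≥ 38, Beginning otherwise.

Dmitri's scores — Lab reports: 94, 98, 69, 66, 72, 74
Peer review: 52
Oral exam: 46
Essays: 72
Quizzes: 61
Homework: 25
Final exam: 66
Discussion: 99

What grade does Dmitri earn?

Lab reports: drop 66, 69 → average of remaining 4 = 338/4 = 84.5
Weighted total:
  Lab reports 84.5 × 0.12 = 10.14
  Peer review 52 × 0.14 = 7.28
  Oral exam 46 × 0.13 = 5.98
  Essays 72 × 0.09 = 6.48
  Quizzes 61 × 0.08 = 4.88
  Homework 25 × 0.06 = 1.5
  Final exam 66 × 0.16 = 10.56
  Discussion 99 × 0.22 = 21.78
Sum = 68.6
68.6 is ≥ 61 and < 84 → Proficient

Proficient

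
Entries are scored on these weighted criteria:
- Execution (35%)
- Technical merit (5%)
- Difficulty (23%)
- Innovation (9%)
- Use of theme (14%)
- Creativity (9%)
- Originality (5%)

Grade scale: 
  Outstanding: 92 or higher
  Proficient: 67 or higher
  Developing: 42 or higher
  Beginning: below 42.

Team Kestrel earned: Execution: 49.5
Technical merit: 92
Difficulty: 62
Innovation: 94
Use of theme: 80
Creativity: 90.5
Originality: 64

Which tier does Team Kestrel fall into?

Weighted total:
  Execution 49.5 × 0.35 = 17.325
  Technical merit 92 × 0.05 = 4.6
  Difficulty 62 × 0.23 = 14.26
  Innovation 94 × 0.09 = 8.46
  Use of theme 80 × 0.14 = 11.2
  Creativity 90.5 × 0.09 = 8.145
  Originality 64 × 0.05 = 3.2
Sum = 67.19
67.19 is ≥ 67 and < 92 → Proficient

Proficient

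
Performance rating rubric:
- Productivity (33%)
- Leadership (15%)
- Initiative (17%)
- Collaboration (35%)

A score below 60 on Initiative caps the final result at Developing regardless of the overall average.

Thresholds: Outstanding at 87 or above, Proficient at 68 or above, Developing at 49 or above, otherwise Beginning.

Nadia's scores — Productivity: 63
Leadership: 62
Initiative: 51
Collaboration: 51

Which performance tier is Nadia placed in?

Developing

Initiative score 51 < 60: minimum not met.
Weighted total:
  Productivity 63 × 0.33 = 20.79
  Leadership 62 × 0.15 = 9.3
  Initiative 51 × 0.17 = 8.67
  Collaboration 51 × 0.35 = 17.85
Sum = 56.61
56.61 would be Developing; cap at Developing applies → Developing.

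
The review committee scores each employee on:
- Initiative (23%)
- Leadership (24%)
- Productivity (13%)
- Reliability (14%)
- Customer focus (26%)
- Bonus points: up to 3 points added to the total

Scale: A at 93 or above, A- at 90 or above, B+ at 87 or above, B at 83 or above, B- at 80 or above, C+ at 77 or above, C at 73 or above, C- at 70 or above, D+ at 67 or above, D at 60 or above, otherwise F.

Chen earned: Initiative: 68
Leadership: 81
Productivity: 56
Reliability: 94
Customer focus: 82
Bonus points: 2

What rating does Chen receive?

Weighted total:
  Initiative 68 × 0.23 = 15.64
  Leadership 81 × 0.24 = 19.44
  Productivity 56 × 0.13 = 7.28
  Reliability 94 × 0.14 = 13.16
  Customer focus 82 × 0.26 = 21.32
Sum = 76.84
Bonus points: 76.84 + 2 = 78.84
78.84 is ≥ 77 and < 80 → C+

C+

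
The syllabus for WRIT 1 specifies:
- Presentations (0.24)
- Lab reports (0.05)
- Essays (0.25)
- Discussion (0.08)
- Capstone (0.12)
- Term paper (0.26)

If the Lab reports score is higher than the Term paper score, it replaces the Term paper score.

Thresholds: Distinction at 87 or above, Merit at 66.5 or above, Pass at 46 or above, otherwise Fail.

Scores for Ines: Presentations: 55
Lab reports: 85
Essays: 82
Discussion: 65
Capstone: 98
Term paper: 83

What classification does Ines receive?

Merit

Lab reports (85) > Term paper (83), so Term paper counts as 85.
Weighted total:
  Presentations 55 × 0.24 = 13.2
  Lab reports 85 × 0.05 = 4.25
  Essays 82 × 0.25 = 20.5
  Discussion 65 × 0.08 = 5.2
  Capstone 98 × 0.12 = 11.76
  Term paper 85 × 0.26 = 22.1
Sum = 77.01
77.01 is ≥ 66.5 and < 87 → Merit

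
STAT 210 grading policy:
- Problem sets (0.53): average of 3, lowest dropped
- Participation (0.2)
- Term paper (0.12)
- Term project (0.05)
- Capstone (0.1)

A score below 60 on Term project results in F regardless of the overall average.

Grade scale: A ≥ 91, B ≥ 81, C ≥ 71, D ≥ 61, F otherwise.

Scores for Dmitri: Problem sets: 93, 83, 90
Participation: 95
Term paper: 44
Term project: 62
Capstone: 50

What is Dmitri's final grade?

Problem sets: drop 83 → average of remaining 2 = 183/2 = 91.5
Term project score 62 ≥ 60: minimum met.
Weighted total:
  Problem sets 91.5 × 0.53 = 48.495
  Participation 95 × 0.2 = 19
  Term paper 44 × 0.12 = 5.28
  Term project 62 × 0.05 = 3.1
  Capstone 50 × 0.1 = 5
Sum = 80.875
80.875 is ≥ 71 and < 81 → C

C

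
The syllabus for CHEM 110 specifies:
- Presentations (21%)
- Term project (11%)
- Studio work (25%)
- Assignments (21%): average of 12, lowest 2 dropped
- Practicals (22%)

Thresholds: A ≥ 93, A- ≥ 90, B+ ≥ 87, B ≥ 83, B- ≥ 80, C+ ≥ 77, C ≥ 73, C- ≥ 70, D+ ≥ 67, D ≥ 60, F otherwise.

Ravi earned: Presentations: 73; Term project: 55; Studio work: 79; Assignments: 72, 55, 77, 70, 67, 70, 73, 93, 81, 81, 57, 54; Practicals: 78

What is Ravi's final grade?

Assignments: drop 54, 55 → average of remaining 10 = 741/10 = 74.1
Weighted total:
  Presentations 73 × 0.21 = 15.33
  Term project 55 × 0.11 = 6.05
  Studio work 79 × 0.25 = 19.75
  Assignments 74.1 × 0.21 = 15.561
  Practicals 78 × 0.22 = 17.16
Sum = 73.851
73.851 is ≥ 73 and < 77 → C

C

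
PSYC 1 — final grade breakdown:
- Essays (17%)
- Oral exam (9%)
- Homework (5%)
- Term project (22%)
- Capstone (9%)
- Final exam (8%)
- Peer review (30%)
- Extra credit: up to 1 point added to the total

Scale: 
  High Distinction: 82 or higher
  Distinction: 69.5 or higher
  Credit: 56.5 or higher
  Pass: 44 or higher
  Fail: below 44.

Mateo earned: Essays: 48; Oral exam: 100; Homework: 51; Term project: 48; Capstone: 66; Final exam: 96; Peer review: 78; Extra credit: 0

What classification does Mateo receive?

Credit

Weighted total:
  Essays 48 × 0.17 = 8.16
  Oral exam 100 × 0.09 = 9
  Homework 51 × 0.05 = 2.55
  Term project 48 × 0.22 = 10.56
  Capstone 66 × 0.09 = 5.94
  Final exam 96 × 0.08 = 7.68
  Peer review 78 × 0.3 = 23.4
Sum = 67.29
Extra credit: 67.29 + 0 = 67.29
67.29 is ≥ 56.5 and < 69.5 → Credit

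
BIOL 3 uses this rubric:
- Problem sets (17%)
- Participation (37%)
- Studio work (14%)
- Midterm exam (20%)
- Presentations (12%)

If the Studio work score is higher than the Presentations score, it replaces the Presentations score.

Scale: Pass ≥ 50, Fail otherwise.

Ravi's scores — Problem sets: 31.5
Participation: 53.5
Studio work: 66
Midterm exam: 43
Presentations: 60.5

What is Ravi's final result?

Studio work (66) > Presentations (60.5), so Presentations counts as 66.
Weighted total:
  Problem sets 31.5 × 0.17 = 5.355
  Participation 53.5 × 0.37 = 19.795
  Studio work 66 × 0.14 = 9.24
  Midterm exam 43 × 0.2 = 8.6
  Presentations 66 × 0.12 = 7.92
Sum = 50.91
50.91 ≥ 50 → Pass

Pass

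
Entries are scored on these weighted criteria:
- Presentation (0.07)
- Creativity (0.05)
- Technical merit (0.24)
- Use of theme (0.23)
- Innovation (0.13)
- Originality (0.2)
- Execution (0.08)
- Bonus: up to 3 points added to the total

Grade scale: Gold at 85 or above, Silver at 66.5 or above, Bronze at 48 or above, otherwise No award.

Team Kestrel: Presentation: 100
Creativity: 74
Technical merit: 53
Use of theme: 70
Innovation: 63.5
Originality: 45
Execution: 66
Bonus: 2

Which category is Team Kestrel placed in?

Weighted total:
  Presentation 100 × 0.07 = 7
  Creativity 74 × 0.05 = 3.7
  Technical merit 53 × 0.24 = 12.72
  Use of theme 70 × 0.23 = 16.1
  Innovation 63.5 × 0.13 = 8.255
  Originality 45 × 0.2 = 9
  Execution 66 × 0.08 = 5.28
Sum = 62.055
Bonus: 62.055 + 2 = 64.055
64.055 is ≥ 48 and < 66.5 → Bronze

Bronze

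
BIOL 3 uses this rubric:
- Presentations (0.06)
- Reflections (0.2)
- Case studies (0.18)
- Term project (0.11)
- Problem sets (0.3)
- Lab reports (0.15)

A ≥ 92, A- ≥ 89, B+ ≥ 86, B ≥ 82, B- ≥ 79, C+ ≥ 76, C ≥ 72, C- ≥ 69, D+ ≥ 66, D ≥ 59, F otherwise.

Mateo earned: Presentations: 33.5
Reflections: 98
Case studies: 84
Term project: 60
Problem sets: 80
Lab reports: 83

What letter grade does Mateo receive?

B-

Weighted total:
  Presentations 33.5 × 0.06 = 2.01
  Reflections 98 × 0.2 = 19.6
  Case studies 84 × 0.18 = 15.12
  Term project 60 × 0.11 = 6.6
  Problem sets 80 × 0.3 = 24
  Lab reports 83 × 0.15 = 12.45
Sum = 79.78
79.78 is ≥ 79 and < 82 → B-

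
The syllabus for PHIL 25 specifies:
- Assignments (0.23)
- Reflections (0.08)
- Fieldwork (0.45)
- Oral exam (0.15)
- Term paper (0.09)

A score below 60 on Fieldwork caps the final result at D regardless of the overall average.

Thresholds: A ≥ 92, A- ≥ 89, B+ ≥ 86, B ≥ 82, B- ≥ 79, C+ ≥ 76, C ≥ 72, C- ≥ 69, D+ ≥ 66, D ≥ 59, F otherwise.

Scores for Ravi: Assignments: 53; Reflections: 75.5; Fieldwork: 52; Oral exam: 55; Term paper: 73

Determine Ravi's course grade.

Fieldwork score 52 < 60: minimum not met.
Weighted total:
  Assignments 53 × 0.23 = 12.19
  Reflections 75.5 × 0.08 = 6.04
  Fieldwork 52 × 0.45 = 23.4
  Oral exam 55 × 0.15 = 8.25
  Term paper 73 × 0.09 = 6.57
Sum = 56.45
56.45 would be F; cap at D applies → F.

F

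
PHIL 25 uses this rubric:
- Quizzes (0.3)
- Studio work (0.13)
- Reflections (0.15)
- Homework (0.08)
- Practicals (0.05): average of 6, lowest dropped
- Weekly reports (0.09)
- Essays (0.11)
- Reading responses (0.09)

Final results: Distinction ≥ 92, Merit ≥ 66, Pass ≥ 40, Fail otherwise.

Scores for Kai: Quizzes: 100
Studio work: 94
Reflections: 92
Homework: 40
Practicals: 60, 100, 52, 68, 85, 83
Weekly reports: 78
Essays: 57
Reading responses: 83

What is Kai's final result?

Merit

Practicals: drop 52 → average of remaining 5 = 396/5 = 79.2
Weighted total:
  Quizzes 100 × 0.3 = 30
  Studio work 94 × 0.13 = 12.22
  Reflections 92 × 0.15 = 13.8
  Homework 40 × 0.08 = 3.2
  Practicals 79.2 × 0.05 = 3.96
  Weekly reports 78 × 0.09 = 7.02
  Essays 57 × 0.11 = 6.27
  Reading responses 83 × 0.09 = 7.47
Sum = 83.94
83.94 is ≥ 66 and < 92 → Merit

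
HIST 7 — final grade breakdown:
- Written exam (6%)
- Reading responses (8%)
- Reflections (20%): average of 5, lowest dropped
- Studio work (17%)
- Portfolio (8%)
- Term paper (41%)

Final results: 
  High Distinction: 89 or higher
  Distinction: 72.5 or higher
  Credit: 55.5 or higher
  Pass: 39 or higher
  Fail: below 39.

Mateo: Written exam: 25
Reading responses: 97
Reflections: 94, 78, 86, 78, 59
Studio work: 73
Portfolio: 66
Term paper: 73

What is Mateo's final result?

Reflections: drop 59 → average of remaining 4 = 336/4 = 84
Weighted total:
  Written exam 25 × 0.06 = 1.5
  Reading responses 97 × 0.08 = 7.76
  Reflections 84 × 0.2 = 16.8
  Studio work 73 × 0.17 = 12.41
  Portfolio 66 × 0.08 = 5.28
  Term paper 73 × 0.41 = 29.93
Sum = 73.68
73.68 is ≥ 72.5 and < 89 → Distinction

Distinction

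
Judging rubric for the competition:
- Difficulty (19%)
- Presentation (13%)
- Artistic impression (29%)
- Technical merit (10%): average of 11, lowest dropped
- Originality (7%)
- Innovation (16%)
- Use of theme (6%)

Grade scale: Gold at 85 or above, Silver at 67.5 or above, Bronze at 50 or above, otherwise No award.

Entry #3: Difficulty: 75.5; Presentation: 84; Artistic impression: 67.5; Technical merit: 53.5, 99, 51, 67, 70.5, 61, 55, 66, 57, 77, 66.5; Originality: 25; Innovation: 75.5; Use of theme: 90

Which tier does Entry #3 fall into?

Technical merit: drop 51 → average of remaining 10 = 672.5/10 = 67.25
Weighted total:
  Difficulty 75.5 × 0.19 = 14.345
  Presentation 84 × 0.13 = 10.92
  Artistic impression 67.5 × 0.29 = 19.575
  Technical merit 67.25 × 0.1 = 6.725
  Originality 25 × 0.07 = 1.75
  Innovation 75.5 × 0.16 = 12.08
  Use of theme 90 × 0.06 = 5.4
Sum = 70.795
70.795 is ≥ 67.5 and < 85 → Silver

Silver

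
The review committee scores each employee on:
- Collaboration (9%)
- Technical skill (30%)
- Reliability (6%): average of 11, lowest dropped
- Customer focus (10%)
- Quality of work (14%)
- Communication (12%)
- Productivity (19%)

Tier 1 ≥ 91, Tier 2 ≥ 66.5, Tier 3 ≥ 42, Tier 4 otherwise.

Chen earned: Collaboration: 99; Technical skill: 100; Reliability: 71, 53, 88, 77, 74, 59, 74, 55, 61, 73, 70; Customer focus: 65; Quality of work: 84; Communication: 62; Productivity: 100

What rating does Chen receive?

Reliability: drop 53 → average of remaining 10 = 702/10 = 70.2
Weighted total:
  Collaboration 99 × 0.09 = 8.91
  Technical skill 100 × 0.3 = 30
  Reliability 70.2 × 0.06 = 4.212
  Customer focus 65 × 0.1 = 6.5
  Quality of work 84 × 0.14 = 11.76
  Communication 62 × 0.12 = 7.44
  Productivity 100 × 0.19 = 19
Sum = 87.822
87.822 is ≥ 66.5 and < 91 → Tier 2

Tier 2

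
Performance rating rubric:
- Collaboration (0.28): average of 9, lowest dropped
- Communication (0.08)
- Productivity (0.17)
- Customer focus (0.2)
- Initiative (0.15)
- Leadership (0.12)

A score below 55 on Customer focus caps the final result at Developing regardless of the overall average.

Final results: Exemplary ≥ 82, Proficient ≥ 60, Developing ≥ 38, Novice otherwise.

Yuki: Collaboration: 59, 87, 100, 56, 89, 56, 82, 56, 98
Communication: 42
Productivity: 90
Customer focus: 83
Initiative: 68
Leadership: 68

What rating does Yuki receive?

Collaboration: drop 56 → average of remaining 8 = 627/8 = 78.375
Customer focus score 83 ≥ 55: minimum met.
Weighted total:
  Collaboration 78.375 × 0.28 = 21.945
  Communication 42 × 0.08 = 3.36
  Productivity 90 × 0.17 = 15.3
  Customer focus 83 × 0.2 = 16.6
  Initiative 68 × 0.15 = 10.2
  Leadership 68 × 0.12 = 8.16
Sum = 75.565
75.565 is ≥ 60 and < 82 → Proficient

Proficient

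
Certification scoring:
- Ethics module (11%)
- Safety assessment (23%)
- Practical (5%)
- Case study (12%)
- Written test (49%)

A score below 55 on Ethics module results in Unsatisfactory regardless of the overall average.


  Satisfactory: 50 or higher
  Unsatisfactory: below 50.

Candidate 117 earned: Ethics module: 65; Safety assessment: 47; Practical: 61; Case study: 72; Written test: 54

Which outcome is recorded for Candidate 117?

Satisfactory

Ethics module score 65 ≥ 55: minimum met.
Weighted total:
  Ethics module 65 × 0.11 = 7.15
  Safety assessment 47 × 0.23 = 10.81
  Practical 61 × 0.05 = 3.05
  Case study 72 × 0.12 = 8.64
  Written test 54 × 0.49 = 26.46
Sum = 56.11
56.11 ≥ 50 → Satisfactory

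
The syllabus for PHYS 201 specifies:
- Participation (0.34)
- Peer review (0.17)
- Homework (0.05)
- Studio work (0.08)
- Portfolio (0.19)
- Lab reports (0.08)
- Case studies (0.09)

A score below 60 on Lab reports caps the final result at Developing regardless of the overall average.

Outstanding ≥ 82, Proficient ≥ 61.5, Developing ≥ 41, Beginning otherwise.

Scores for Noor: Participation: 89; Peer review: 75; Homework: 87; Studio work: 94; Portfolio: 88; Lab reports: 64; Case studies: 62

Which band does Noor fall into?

Lab reports score 64 ≥ 60: minimum met.
Weighted total:
  Participation 89 × 0.34 = 30.26
  Peer review 75 × 0.17 = 12.75
  Homework 87 × 0.05 = 4.35
  Studio work 94 × 0.08 = 7.52
  Portfolio 88 × 0.19 = 16.72
  Lab reports 64 × 0.08 = 5.12
  Case studies 62 × 0.09 = 5.58
Sum = 82.3
82.3 ≥ 82 → Outstanding

Outstanding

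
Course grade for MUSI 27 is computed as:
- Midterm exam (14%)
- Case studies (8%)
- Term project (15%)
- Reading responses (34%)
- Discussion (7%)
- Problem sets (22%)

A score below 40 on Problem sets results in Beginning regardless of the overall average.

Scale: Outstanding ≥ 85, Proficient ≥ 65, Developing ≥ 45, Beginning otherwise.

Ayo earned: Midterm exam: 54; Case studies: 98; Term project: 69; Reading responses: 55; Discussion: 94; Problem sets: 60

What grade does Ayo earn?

Developing

Problem sets score 60 ≥ 40: minimum met.
Weighted total:
  Midterm exam 54 × 0.14 = 7.56
  Case studies 98 × 0.08 = 7.84
  Term project 69 × 0.15 = 10.35
  Reading responses 55 × 0.34 = 18.7
  Discussion 94 × 0.07 = 6.58
  Problem sets 60 × 0.22 = 13.2
Sum = 64.23
64.23 is ≥ 45 and < 65 → Developing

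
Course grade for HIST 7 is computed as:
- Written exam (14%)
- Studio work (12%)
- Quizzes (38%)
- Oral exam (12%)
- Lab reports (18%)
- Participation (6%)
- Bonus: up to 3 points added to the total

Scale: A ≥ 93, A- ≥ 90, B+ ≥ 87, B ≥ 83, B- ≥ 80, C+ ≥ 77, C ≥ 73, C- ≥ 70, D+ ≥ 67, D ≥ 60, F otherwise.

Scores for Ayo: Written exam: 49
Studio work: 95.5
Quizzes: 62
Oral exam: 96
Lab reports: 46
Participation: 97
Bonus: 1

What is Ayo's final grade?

D+

Weighted total:
  Written exam 49 × 0.14 = 6.86
  Studio work 95.5 × 0.12 = 11.46
  Quizzes 62 × 0.38 = 23.56
  Oral exam 96 × 0.12 = 11.52
  Lab reports 46 × 0.18 = 8.28
  Participation 97 × 0.06 = 5.82
Sum = 67.5
Bonus: 67.5 + 1 = 68.5
68.5 is ≥ 67 and < 70 → D+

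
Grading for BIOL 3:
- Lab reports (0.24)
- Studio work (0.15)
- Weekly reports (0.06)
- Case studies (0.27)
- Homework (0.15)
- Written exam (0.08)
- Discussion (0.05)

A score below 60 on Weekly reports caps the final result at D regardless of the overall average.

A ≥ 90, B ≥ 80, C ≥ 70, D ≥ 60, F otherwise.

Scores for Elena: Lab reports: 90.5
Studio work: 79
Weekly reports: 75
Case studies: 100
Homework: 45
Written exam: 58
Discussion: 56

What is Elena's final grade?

Weekly reports score 75 ≥ 60: minimum met.
Weighted total:
  Lab reports 90.5 × 0.24 = 21.72
  Studio work 79 × 0.15 = 11.85
  Weekly reports 75 × 0.06 = 4.5
  Case studies 100 × 0.27 = 27
  Homework 45 × 0.15 = 6.75
  Written exam 58 × 0.08 = 4.64
  Discussion 56 × 0.05 = 2.8
Sum = 79.26
79.26 is ≥ 70 and < 80 → C

C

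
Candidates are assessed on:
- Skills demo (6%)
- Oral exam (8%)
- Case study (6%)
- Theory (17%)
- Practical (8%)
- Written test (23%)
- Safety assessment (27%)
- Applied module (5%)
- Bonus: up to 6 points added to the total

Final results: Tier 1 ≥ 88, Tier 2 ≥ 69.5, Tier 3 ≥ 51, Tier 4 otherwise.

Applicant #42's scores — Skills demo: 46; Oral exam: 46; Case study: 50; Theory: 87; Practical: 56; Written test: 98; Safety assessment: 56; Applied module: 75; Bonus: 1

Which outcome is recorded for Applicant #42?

Weighted total:
  Skills demo 46 × 0.06 = 2.76
  Oral exam 46 × 0.08 = 3.68
  Case study 50 × 0.06 = 3
  Theory 87 × 0.17 = 14.79
  Practical 56 × 0.08 = 4.48
  Written test 98 × 0.23 = 22.54
  Safety assessment 56 × 0.27 = 15.12
  Applied module 75 × 0.05 = 3.75
Sum = 70.12
Bonus: 70.12 + 1 = 71.12
71.12 is ≥ 69.5 and < 88 → Tier 2

Tier 2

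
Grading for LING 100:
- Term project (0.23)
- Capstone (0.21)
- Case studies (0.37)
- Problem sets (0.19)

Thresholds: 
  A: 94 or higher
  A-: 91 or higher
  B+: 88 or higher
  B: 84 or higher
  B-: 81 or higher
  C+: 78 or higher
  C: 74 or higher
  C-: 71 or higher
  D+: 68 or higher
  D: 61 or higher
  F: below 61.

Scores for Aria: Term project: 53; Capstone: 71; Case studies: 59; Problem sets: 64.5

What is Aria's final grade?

D

Weighted total:
  Term project 53 × 0.23 = 12.19
  Capstone 71 × 0.21 = 14.91
  Case studies 59 × 0.37 = 21.83
  Problem sets 64.5 × 0.19 = 12.255
Sum = 61.185
61.185 is ≥ 61 and < 68 → D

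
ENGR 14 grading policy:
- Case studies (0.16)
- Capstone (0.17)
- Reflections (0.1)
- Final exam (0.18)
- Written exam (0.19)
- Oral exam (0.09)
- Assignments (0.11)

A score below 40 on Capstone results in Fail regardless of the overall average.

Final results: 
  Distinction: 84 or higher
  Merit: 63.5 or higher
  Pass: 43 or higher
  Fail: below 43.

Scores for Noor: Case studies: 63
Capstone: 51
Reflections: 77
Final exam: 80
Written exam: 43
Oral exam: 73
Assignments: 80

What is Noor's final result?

Merit

Capstone score 51 ≥ 40: minimum met.
Weighted total:
  Case studies 63 × 0.16 = 10.08
  Capstone 51 × 0.17 = 8.67
  Reflections 77 × 0.1 = 7.7
  Final exam 80 × 0.18 = 14.4
  Written exam 43 × 0.19 = 8.17
  Oral exam 73 × 0.09 = 6.57
  Assignments 80 × 0.11 = 8.8
Sum = 64.39
64.39 is ≥ 63.5 and < 84 → Merit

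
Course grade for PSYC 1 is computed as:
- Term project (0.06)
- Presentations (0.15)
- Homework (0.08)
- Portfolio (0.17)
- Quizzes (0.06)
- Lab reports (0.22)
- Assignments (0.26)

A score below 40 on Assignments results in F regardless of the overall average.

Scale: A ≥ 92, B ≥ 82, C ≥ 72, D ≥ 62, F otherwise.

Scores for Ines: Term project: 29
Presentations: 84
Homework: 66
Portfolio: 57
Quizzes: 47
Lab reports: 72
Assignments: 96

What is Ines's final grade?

C

Assignments score 96 ≥ 40: minimum met.
Weighted total:
  Term project 29 × 0.06 = 1.74
  Presentations 84 × 0.15 = 12.6
  Homework 66 × 0.08 = 5.28
  Portfolio 57 × 0.17 = 9.69
  Quizzes 47 × 0.06 = 2.82
  Lab reports 72 × 0.22 = 15.84
  Assignments 96 × 0.26 = 24.96
Sum = 72.93
72.93 is ≥ 72 and < 82 → C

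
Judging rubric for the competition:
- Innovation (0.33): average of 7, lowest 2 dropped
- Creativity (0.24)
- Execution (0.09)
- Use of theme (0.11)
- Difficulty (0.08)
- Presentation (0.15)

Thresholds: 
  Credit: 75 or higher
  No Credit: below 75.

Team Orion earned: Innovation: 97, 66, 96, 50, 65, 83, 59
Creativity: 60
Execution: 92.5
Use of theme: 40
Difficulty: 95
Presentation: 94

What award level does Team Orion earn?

Credit

Innovation: drop 50, 59 → average of remaining 5 = 407/5 = 81.4
Weighted total:
  Innovation 81.4 × 0.33 = 26.862
  Creativity 60 × 0.24 = 14.4
  Execution 92.5 × 0.09 = 8.325
  Use of theme 40 × 0.11 = 4.4
  Difficulty 95 × 0.08 = 7.6
  Presentation 94 × 0.15 = 14.1
Sum = 75.687
75.687 ≥ 75 → Credit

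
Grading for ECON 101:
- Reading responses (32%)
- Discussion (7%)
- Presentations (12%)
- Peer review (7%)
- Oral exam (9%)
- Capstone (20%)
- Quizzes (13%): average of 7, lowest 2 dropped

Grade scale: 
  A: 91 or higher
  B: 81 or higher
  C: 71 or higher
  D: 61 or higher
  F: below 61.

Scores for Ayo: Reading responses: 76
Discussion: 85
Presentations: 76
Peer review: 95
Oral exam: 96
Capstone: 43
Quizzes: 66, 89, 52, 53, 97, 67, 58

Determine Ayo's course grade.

C

Quizzes: drop 52, 53 → average of remaining 5 = 377/5 = 75.4
Weighted total:
  Reading responses 76 × 0.32 = 24.32
  Discussion 85 × 0.07 = 5.95
  Presentations 76 × 0.12 = 9.12
  Peer review 95 × 0.07 = 6.65
  Oral exam 96 × 0.09 = 8.64
  Capstone 43 × 0.2 = 8.6
  Quizzes 75.4 × 0.13 = 9.802
Sum = 73.082
73.082 is ≥ 71 and < 81 → C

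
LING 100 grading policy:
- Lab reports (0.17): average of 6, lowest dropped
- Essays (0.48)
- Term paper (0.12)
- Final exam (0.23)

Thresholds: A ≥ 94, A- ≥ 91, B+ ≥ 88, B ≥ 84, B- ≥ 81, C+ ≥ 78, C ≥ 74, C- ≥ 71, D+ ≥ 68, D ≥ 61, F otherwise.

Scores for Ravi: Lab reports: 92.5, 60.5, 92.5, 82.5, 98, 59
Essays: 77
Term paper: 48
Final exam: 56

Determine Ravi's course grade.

D+

Lab reports: drop 59 → average of remaining 5 = 426/5 = 85.2
Weighted total:
  Lab reports 85.2 × 0.17 = 14.484
  Essays 77 × 0.48 = 36.96
  Term paper 48 × 0.12 = 5.76
  Final exam 56 × 0.23 = 12.88
Sum = 70.084
70.084 is ≥ 68 and < 71 → D+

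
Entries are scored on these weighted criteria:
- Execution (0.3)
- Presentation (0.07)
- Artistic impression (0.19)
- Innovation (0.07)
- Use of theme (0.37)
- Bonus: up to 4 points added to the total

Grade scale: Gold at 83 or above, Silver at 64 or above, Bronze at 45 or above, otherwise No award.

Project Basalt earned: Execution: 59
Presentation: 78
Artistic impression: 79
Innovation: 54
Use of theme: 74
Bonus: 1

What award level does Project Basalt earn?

Silver

Weighted total:
  Execution 59 × 0.3 = 17.7
  Presentation 78 × 0.07 = 5.46
  Artistic impression 79 × 0.19 = 15.01
  Innovation 54 × 0.07 = 3.78
  Use of theme 74 × 0.37 = 27.38
Sum = 69.33
Bonus: 69.33 + 1 = 70.33
70.33 is ≥ 64 and < 83 → Silver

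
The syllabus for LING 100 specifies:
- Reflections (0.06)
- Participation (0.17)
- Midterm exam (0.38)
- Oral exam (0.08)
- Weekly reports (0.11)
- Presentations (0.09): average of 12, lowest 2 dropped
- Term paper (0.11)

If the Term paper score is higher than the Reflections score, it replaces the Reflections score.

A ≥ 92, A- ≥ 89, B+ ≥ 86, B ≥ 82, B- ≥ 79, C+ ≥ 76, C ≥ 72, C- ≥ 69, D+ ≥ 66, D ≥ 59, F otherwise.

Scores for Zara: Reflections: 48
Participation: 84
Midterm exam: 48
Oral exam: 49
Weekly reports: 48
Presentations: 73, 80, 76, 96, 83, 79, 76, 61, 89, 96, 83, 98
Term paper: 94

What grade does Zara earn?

D

Presentations: drop 61, 73 → average of remaining 10 = 856/10 = 85.6
Term paper (94) > Reflections (48), so Reflections counts as 94.
Weighted total:
  Reflections 94 × 0.06 = 5.64
  Participation 84 × 0.17 = 14.28
  Midterm exam 48 × 0.38 = 18.24
  Oral exam 49 × 0.08 = 3.92
  Weekly reports 48 × 0.11 = 5.28
  Presentations 85.6 × 0.09 = 7.704
  Term paper 94 × 0.11 = 10.34
Sum = 65.404
65.404 is ≥ 59 and < 66 → D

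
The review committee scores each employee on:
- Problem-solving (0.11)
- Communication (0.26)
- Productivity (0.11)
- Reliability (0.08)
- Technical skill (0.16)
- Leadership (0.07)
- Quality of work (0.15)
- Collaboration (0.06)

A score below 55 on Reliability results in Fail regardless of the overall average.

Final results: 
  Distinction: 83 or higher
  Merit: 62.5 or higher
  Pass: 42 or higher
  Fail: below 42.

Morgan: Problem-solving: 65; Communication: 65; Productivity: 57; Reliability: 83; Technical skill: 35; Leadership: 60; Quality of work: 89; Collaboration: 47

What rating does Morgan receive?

Reliability score 83 ≥ 55: minimum met.
Weighted total:
  Problem-solving 65 × 0.11 = 7.15
  Communication 65 × 0.26 = 16.9
  Productivity 57 × 0.11 = 6.27
  Reliability 83 × 0.08 = 6.64
  Technical skill 35 × 0.16 = 5.6
  Leadership 60 × 0.07 = 4.2
  Quality of work 89 × 0.15 = 13.35
  Collaboration 47 × 0.06 = 2.82
Sum = 62.93
62.93 is ≥ 62.5 and < 83 → Merit

Merit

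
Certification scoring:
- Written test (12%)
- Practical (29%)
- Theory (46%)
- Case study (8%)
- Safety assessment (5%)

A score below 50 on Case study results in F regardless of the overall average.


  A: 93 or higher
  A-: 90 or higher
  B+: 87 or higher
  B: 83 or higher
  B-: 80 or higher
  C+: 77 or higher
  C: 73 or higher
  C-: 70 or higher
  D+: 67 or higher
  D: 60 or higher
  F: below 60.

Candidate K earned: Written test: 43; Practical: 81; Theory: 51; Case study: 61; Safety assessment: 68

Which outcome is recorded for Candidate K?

Case study score 61 ≥ 50: minimum met.
Weighted total:
  Written test 43 × 0.12 = 5.16
  Practical 81 × 0.29 = 23.49
  Theory 51 × 0.46 = 23.46
  Case study 61 × 0.08 = 4.88
  Safety assessment 68 × 0.05 = 3.4
Sum = 60.39
60.39 is ≥ 60 and < 67 → D

D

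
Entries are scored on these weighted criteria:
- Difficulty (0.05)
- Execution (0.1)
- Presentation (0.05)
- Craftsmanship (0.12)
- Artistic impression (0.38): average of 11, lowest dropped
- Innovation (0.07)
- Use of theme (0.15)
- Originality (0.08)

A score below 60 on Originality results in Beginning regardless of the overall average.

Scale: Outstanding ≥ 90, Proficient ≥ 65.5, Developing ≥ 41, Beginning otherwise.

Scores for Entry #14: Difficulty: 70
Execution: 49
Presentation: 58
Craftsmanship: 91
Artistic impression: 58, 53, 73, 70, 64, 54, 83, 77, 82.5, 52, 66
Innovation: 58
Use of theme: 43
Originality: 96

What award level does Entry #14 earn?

Proficient

Artistic impression: drop 52 → average of remaining 10 = 680.5/10 = 68.05
Originality score 96 ≥ 60: minimum met.
Weighted total:
  Difficulty 70 × 0.05 = 3.5
  Execution 49 × 0.1 = 4.9
  Presentation 58 × 0.05 = 2.9
  Craftsmanship 91 × 0.12 = 10.92
  Artistic impression 68.05 × 0.38 = 25.859
  Innovation 58 × 0.07 = 4.06
  Use of theme 43 × 0.15 = 6.45
  Originality 96 × 0.08 = 7.68
Sum = 66.269
66.269 is ≥ 65.5 and < 90 → Proficient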